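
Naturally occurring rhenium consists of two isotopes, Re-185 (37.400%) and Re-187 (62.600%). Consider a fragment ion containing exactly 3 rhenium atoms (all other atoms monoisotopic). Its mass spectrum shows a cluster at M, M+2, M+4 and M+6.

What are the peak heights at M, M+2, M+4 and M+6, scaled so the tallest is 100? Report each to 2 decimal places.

11.90 : 59.74 : 100.00 : 55.79

Each Re atom is independently Re-185 (p = 0.37400) or Re-187 (q = 0.62600); the cluster is the binomial expansion (p + q)^3.
P(M) = 0.37400^3 = 0.052314
P(M+2) = 3 × 0.37400^2 × 0.62600^1 = 0.262687
P(M+4) = 3 × 0.37400^1 × 0.62600^2 = 0.439685
P(M+6) = 0.62600^3 = 0.245314
The M+4 peak is largest (0.439685); scaling to 100 gives 11.90 : 59.74 : 100.00 : 55.79.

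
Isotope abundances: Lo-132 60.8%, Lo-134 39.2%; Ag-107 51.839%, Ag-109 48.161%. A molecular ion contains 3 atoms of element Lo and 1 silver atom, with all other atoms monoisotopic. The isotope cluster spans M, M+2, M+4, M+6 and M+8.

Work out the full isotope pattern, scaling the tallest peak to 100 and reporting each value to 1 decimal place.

Element Lo pattern (n=3): 0.22475571 : 0.43472486 : 0.28028314 : 0.06023629
Silver pattern (n=1): 0.51839 : 0.48161
Convolve the two distributions (both contribute in 2-u steps):
  M: 0.22475571×0.51839 = 0.116511
  M+2: 0.22475571×0.48161 + 0.43472486×0.51839 = 0.333602
  M+4: 0.43472486×0.48161 + 0.28028314×0.51839 = 0.354664
  M+6: 0.28028314×0.48161 + 0.06023629×0.51839 = 0.166213
  M+8: 0.06023629×0.48161 = 0.029010
Scale to base peak (0.354664) = 100: 32.9 : 94.1 : 100.0 : 46.9 : 8.2

32.9 : 94.1 : 100.0 : 46.9 : 8.2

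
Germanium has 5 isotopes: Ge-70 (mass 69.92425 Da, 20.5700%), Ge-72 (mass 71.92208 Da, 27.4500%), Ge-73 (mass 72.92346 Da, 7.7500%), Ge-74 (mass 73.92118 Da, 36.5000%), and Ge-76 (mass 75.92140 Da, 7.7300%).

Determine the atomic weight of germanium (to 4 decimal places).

72.6276 Da

Weight each isotope mass by its fractional abundance: 0.205700 × 69.92425 + 0.274500 × 71.92208 + 0.077500 × 72.92346 + 0.365000 × 73.92118 + 0.077300 × 75.92140
= 14.383418 + 19.742611 + 5.651568 + 26.981231 + 5.868724 = 72.627552 Da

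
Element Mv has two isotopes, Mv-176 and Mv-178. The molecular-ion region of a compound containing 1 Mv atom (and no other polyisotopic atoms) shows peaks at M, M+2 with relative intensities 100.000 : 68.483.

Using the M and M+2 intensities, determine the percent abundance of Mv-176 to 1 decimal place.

Write p for the Mv-176 fraction. I(M+2)/I(M) = [C(1,1)·p^0·(1−p)] / p^1 = 1·(1−p)/p = 68.483/100.000 = 0.6848
(1−p)/p = 0.6848/1 = 0.6848  ⇒  p = 1/(1 + 0.6848) = 0.5935
Mv-176: 59.4%, Mv-178: 40.6%.

59.4%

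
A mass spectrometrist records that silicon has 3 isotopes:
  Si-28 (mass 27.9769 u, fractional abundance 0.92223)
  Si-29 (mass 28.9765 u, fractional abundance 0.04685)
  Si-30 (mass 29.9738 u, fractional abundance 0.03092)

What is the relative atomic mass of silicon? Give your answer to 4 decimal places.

Average mass = Σ (abundance × isotope mass) = 0.92223 × 27.9769 + 0.04685 × 28.9765 + 0.03092 × 29.9738
= 25.80114 + 1.35755 + 0.92679 = 28.08548 u

28.0855 u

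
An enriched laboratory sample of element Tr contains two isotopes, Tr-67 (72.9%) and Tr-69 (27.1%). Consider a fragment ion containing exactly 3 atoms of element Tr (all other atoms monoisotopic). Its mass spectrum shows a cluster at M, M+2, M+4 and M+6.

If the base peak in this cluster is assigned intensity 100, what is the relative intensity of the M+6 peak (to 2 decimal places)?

Binomial terms of (0.729 + 0.271)^3: M 0.3874, M+2 0.4321, M+4 0.1606, M+6 0.0199 → M+2 is the base peak.
P(M+2) = C(3,1) × 0.729^2 × 0.271^1 = 3 × 0.531441 × 0.2710 = 0.432062 (base)
P(M+6) = C(3,3) × 0.729^0 × 0.271^3 = 1 × 1.0000 × 0.01990251 = 0.019903
Relative intensity = 0.019903 / 0.432062 × 100 = 4.61

4.61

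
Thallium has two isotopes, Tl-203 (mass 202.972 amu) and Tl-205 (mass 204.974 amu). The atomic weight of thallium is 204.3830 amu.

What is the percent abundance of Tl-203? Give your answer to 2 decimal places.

29.52%

Let x be the fractional abundance of Tl-203; then Tl-205 has abundance 1 − x.
202.972·x + 204.974·(1 − x) = 204.3830
(202.972 − 204.974)·x = 204.3830 − 204.974
x = -0.5910 / -2.002 = 0.29520 → 29.52% Tl-203, 70.48% Tl-205.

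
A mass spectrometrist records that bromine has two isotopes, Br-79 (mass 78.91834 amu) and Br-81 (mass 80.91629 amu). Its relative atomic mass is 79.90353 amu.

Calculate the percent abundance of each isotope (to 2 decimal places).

Writing the weighted mean with unknown fraction x of Br-79:
78.91834·x + 80.91629·(1 − x) = 79.90353
(78.91834 − 80.91629)·x = 79.90353 − 80.91629
x = -1.01276 / -1.99795 = 0.50690 → 50.69% Br-79, 49.31% Br-81.

Br-79: 50.69%, Br-81: 49.31%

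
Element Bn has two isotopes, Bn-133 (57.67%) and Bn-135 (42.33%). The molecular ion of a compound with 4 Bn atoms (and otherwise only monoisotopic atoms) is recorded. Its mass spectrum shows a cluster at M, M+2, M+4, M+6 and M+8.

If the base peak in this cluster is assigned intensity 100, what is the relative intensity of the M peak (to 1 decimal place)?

30.9

(0.5767 + 0.4233)^4 gives M 0.1106, M+2 0.3248, M+4 0.3576, M+6 0.1750, M+8 0.0321; the largest is M+4.
P(M+4) = C(4,2) × 0.5767^2 × 0.4233^2 = 6 × 0.33258289 × 0.17918289 = 0.357559 (base)
P(M) = C(4,0) × 0.5767^4 × 0.4233^0 = 1 × 0.11061138 × 1.0000 = 0.110611
Relative intensity = 0.110611 / 0.357559 × 100 = 30.9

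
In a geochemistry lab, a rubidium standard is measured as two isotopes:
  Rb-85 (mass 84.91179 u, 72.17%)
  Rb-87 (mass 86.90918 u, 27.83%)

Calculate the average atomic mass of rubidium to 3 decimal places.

Average mass = Σ (abundance × isotope mass) = 0.7217 × 84.91179 + 0.2783 × 86.90918
= 61.280839 + 24.186825 = 85.467664 u

85.468 u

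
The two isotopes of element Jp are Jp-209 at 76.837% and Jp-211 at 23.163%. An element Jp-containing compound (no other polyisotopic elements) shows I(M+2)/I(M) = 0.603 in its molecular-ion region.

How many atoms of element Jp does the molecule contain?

2

For n independent Jp atoms, I(M+2)/I(M) = n · (abundance Jp-211) / (abundance Jp-209) = n · 0.23163/0.76837.
n = 0.603 × 0.76837/0.23163 = 2.00 ≈ 2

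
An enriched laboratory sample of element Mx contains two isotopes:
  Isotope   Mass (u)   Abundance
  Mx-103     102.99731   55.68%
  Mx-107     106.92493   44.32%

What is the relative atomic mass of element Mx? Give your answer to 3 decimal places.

Ar = Σ fᵢ·mᵢ = 0.5568 × 102.99731 + 0.4432 × 106.92493
= 57.348902 + 47.389129 = 104.738031 u

104.738 u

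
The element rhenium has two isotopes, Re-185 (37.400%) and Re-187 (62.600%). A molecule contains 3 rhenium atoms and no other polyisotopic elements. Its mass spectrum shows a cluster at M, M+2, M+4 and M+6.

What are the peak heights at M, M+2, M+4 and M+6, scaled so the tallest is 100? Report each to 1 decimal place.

Each Re atom is independently Re-185 (p = 0.37400) or Re-187 (q = 0.62600); the cluster is the binomial expansion (p + q)^3.
P(M) = 0.37400^3 = 0.052314
P(M+2) = 3 × 0.37400^2 × 0.62600^1 = 0.262687
P(M+4) = 3 × 0.37400^1 × 0.62600^2 = 0.439685
P(M+6) = 0.62600^3 = 0.245314
The M+4 peak is largest (0.439685); scaling to 100 gives 11.9 : 59.7 : 100.0 : 55.8.

11.9 : 59.7 : 100.0 : 55.8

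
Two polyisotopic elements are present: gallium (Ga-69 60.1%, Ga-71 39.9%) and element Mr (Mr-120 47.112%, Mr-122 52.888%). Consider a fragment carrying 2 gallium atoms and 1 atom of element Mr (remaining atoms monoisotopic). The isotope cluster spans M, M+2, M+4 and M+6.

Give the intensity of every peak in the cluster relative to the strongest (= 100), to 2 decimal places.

40.81 : 100.00 : 78.82 : 20.19

Gallium pattern (n=2): 0.361201 : 0.479598 : 0.159201
Element Mr pattern (n=1): 0.47112 : 0.52888
Convolve the two distributions (both contribute in 2-u steps):
  M: 0.361201×0.47112 = 0.170169
  M+2: 0.361201×0.52888 + 0.479598×0.47112 = 0.416980
  M+4: 0.479598×0.52888 + 0.159201×0.47112 = 0.328653
  M+6: 0.159201×0.52888 = 0.084198
Scale to base peak (0.416980) = 100: 40.81 : 100.00 : 78.82 : 20.19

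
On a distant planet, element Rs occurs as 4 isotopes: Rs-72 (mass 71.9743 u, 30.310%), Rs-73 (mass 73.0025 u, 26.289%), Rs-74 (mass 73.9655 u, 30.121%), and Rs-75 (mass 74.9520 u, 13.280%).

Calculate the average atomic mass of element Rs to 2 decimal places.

Ar = Σ fᵢ·mᵢ = 0.30310 × 71.9743 + 0.26289 × 73.0025 + 0.30121 × 73.9655 + 0.13280 × 74.9520
= 21.81541 + 19.19163 + 22.27915 + 9.95363 = 73.23982 u

73.24 u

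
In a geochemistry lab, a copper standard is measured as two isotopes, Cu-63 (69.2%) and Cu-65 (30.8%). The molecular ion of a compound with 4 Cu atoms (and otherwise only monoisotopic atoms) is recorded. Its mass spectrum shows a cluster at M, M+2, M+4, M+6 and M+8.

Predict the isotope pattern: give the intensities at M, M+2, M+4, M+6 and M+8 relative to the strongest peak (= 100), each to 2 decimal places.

Expanding (0.692 + 0.308)^4:
P(M) = 0.692^4 = 0.229311
P(M+2) = 4 × 0.692^3 × 0.308^1 = 0.408253
P(M+4) = 6 × 0.692^2 × 0.308^2 = 0.272562
P(M+6) = 4 × 0.692^1 × 0.308^3 = 0.080876
P(M+8) = 0.308^4 = 0.008999
The M+2 peak is largest (0.408253); scaling to 100 gives 56.17 : 100.00 : 66.76 : 19.81 : 2.20.

56.17 : 100.00 : 66.76 : 19.81 : 2.20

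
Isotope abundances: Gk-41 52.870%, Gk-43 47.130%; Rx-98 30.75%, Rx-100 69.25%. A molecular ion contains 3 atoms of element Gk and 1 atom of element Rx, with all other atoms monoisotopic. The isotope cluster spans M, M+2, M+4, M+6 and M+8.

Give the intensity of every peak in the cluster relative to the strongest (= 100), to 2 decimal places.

Element Gk pattern (n=3): 0.14778417 : 0.39521855 : 0.35231038 : 0.1046869
Element Rx pattern (n=1): 0.3075 : 0.6925
Convolve the two distributions (both contribute in 2-u steps):
  M: 0.14778417×0.3075 = 0.045444
  M+2: 0.14778417×0.6925 + 0.39521855×0.3075 = 0.223870
  M+4: 0.39521855×0.6925 + 0.35231038×0.3075 = 0.382024
  M+6: 0.35231038×0.6925 + 0.1046869×0.3075 = 0.276166
  M+8: 0.1046869×0.6925 = 0.072496
Scale to base peak (0.382024) = 100: 11.90 : 58.60 : 100.00 : 72.29 : 18.98

11.90 : 58.60 : 100.00 : 72.29 : 18.98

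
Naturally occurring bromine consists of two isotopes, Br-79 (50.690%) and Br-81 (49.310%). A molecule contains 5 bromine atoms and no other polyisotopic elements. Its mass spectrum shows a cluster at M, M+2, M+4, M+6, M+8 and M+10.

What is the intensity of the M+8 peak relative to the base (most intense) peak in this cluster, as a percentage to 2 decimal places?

47.31%

Binomial terms of (0.50690 + 0.49310)^5: M 0.0335, M+2 0.1628, M+4 0.3167, M+6 0.3081, M+8 0.1498, M+10 0.0292 → M+4 is the base peak.
P(M+4) = C(5,2) × 0.50690^3 × 0.49310^2 = 10 × 0.13024674 × 0.24314761 = 0.316692 (base)
P(M+8) = C(5,4) × 0.50690^1 × 0.49310^4 = 5 × 0.5069 × 0.05912076 = 0.149842
Relative intensity = 0.149842 / 0.316692 × 100 = 47.31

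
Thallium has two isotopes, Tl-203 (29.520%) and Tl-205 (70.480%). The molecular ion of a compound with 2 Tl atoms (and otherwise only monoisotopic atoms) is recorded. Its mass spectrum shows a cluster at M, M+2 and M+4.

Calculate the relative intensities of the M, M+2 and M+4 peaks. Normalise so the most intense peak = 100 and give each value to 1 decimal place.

Each Tl atom is independently Tl-203 (p = 0.29520) or Tl-205 (q = 0.70480); the cluster is the binomial expansion (p + q)^2.
P(M) = 0.29520^2 = 0.087143
P(M+2) = 2 × 0.29520^1 × 0.70480^1 = 0.416114
P(M+4) = 0.70480^2 = 0.496743
The M+4 peak is largest (0.496743); scaling to 100 gives 17.5 : 83.8 : 100.0.

17.5 : 83.8 : 100.0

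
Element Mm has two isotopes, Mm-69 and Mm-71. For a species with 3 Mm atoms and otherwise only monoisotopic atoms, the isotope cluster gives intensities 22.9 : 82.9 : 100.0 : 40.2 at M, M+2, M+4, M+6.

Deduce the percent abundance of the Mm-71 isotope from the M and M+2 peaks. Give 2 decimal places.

If p is the fraction of Mm that is Mm-69, then I(M+2)/I(M) = [C(3,1)·p^2·(1−p)] / p^3 = 3·(1−p)/p = 82.9/22.9 = 3.6201
(1−p)/p = 3.6201/3 = 1.2067  ⇒  p = 1/(1 + 1.2067) = 0.4532
Mm-69: 45.32%, Mm-71: 54.68%.

54.68%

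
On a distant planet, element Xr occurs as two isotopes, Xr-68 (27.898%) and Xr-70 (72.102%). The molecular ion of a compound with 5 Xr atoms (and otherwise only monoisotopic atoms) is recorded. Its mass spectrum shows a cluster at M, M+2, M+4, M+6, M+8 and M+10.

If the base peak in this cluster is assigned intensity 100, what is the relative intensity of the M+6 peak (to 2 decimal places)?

Term probabilities: M 0.0017, M+2 0.0218, M+4 0.1129, M+6 0.2917, M+8 0.3770, M+10 0.1949. Base peak = M+8.
P(M+8) = C(5,4) × 0.27898^1 × 0.72102^4 = 5 × 0.27898 × 0.27026465 = 0.376992 (base)
P(M+6) = C(5,3) × 0.27898^2 × 0.72102^3 = 10 × 0.07782984 × 0.37483655 = 0.291735
Relative intensity = 0.291735 / 0.376992 × 100 = 77.38

77.38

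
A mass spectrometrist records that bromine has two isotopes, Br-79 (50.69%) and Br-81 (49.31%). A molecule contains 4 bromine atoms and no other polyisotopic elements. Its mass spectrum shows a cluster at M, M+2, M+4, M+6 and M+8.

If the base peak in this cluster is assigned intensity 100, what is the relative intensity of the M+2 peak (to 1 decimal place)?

68.5

Binomial terms of (0.5069 + 0.4931)^4: M 0.0660, M+2 0.2569, M+4 0.3749, M+6 0.2431, M+8 0.0591 → M+4 is the base peak.
P(M+4) = C(4,2) × 0.5069^2 × 0.4931^2 = 6 × 0.25694761 × 0.24314761 = 0.374857 (base)
P(M+2) = C(4,1) × 0.5069^3 × 0.4931^1 = 4 × 0.13024674 × 0.4931 = 0.256899
Relative intensity = 0.256899 / 0.374857 × 100 = 68.5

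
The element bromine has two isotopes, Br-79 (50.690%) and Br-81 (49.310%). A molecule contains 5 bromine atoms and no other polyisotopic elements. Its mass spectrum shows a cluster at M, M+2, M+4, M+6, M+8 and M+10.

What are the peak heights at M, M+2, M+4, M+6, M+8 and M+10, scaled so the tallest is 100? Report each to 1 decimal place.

Expanding (0.50690 + 0.49310)^5:
P(M) = 0.50690^5 = 0.033467
P(M+2) = 5 × 0.50690^4 × 0.49310^1 = 0.162777
P(M+4) = 10 × 0.50690^3 × 0.49310^2 = 0.316692
P(M+6) = 10 × 0.50690^2 × 0.49310^3 = 0.308070
P(M+8) = 5 × 0.50690^1 × 0.49310^4 = 0.149842
P(M+10) = 0.49310^5 = 0.029152
The M+4 peak is largest (0.316692); scaling to 100 gives 10.6 : 51.4 : 100.0 : 97.3 : 47.3 : 9.2.

10.6 : 51.4 : 100.0 : 97.3 : 47.3 : 9.2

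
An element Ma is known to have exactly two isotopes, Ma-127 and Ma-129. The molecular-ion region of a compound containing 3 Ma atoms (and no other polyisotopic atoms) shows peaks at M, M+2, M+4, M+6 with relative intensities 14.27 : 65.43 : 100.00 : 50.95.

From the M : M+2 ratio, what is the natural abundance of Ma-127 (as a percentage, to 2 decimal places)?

39.55%

Let p = fractional abundance of Ma-127. I(M+2)/I(M) = [C(3,1)·p^2·(1−p)] / p^3 = 3·(1−p)/p = 65.43/14.27 = 4.5851
(1−p)/p = 4.5851/3 = 1.5284  ⇒  p = 1/(1 + 1.5284) = 0.3955
Ma-127: 39.55%, Ma-129: 60.45%.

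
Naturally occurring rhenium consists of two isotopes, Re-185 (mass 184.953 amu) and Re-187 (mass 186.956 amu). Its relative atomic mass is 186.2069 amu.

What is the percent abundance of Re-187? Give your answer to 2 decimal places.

Let x be the fractional abundance of Re-185; then Re-187 has abundance 1 − x.
184.953·x + 186.956·(1 − x) = 186.2069
(184.953 − 186.956)·x = 186.2069 − 186.956
x = -0.7491 / -2.003 = 0.37399 → 37.40% Re-185, 62.60% Re-187.

62.60%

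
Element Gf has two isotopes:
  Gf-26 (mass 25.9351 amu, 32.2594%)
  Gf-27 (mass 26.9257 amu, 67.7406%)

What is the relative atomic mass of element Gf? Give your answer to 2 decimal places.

Average mass = Σ (abundance × isotope mass) = 0.322594 × 25.9351 + 0.677406 × 26.9257
= 8.36651 + 18.23963 = 26.60614 amu

26.61 amu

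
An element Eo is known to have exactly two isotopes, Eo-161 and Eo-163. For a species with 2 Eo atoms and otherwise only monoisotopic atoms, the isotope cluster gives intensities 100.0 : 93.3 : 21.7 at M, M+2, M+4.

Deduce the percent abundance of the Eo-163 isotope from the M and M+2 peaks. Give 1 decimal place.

Let p = fractional abundance of Eo-161. I(M+2)/I(M) = [C(2,1)·p^1·(1−p)] / p^2 = 2·(1−p)/p = 93.3/100.0 = 0.9330
(1−p)/p = 0.9330/2 = 0.4665  ⇒  p = 1/(1 + 0.4665) = 0.6819
Eo-161: 68.2%, Eo-163: 31.8%.

31.8%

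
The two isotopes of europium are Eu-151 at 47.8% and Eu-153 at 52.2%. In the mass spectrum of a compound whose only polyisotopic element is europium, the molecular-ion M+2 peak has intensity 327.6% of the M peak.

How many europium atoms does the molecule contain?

With n Eu atoms, P(M+2)/P(M) = C(n,1)·p^(n−1)q / p^n = n·q/p = n · 0.522/0.478.
n = 3.276 × 0.478/0.522 = 3.00 ≈ 3

3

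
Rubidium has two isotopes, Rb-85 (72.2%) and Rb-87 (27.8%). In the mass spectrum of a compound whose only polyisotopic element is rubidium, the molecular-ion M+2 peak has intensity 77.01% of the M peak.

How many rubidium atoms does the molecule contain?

The M+2/M ratio from n Rb atoms is n · q/p = n · 0.278/0.722.
n = 0.7701 × 0.722/0.278 = 2.00 ≈ 2

2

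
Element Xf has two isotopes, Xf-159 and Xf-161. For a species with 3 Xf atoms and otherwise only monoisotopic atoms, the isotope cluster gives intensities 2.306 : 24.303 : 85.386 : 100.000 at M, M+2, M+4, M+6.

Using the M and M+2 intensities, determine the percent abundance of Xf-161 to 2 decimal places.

Let p = fractional abundance of Xf-159. I(M+2)/I(M) = [C(3,1)·p^2·(1−p)] / p^3 = 3·(1−p)/p = 24.303/2.306 = 10.5390
(1−p)/p = 10.5390/3 = 3.5130  ⇒  p = 1/(1 + 3.5130) = 0.2216
Xf-159: 22.16%, Xf-161: 77.84%.

77.84%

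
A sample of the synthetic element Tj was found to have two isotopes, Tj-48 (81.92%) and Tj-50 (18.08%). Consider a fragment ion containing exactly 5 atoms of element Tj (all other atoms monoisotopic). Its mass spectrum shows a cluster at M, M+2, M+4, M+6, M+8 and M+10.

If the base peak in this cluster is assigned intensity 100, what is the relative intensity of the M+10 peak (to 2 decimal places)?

Term probabilities: M 0.3689, M+2 0.4071, M+4 0.1797, M+6 0.0397, M+8 0.0044, M+10 0.0002. Base peak = M+2.
P(M+2) = C(5,1) × 0.8192^4 × 0.1808^1 = 5 × 0.45035996 × 0.1808 = 0.407125 (base)
P(M+10) = C(5,5) × 0.8192^0 × 0.1808^5 = 1 × 1.0000 × 0.00019319 = 0.000193
Relative intensity = 0.000193 / 0.407125 × 100 = 0.05

0.05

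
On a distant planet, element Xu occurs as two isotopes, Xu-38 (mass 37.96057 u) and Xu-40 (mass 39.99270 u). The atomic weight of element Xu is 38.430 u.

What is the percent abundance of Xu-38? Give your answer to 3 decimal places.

76.900%

With x = fraction of Xu-38 (so Xu-40 is 1 − x):
37.96057·x + 39.99270·(1 − x) = 38.430
(37.96057 − 39.99270)·x = 38.430 − 39.99270
x = -1.56270 / -2.03213 = 0.76900 → 76.900% Xu-38, 23.100% Xu-40.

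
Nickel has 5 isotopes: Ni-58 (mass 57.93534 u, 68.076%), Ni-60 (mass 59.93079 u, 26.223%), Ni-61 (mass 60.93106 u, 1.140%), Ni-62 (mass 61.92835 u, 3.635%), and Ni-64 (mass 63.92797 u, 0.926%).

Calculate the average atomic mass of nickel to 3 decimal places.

58.693 u

Weight each isotope mass by its fractional abundance: 0.68076 × 57.93534 + 0.26223 × 59.93079 + 0.01140 × 60.93106 + 0.03635 × 61.92835 + 0.00926 × 63.92797
= 39.440062 + 15.715651 + 0.694614 + 2.251096 + 0.591973 = 58.693396 u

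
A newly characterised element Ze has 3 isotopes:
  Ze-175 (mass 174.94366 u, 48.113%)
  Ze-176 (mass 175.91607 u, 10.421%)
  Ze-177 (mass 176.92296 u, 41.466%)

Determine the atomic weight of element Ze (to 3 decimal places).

175.866 u

Average mass = Σ (abundance × isotope mass) = 0.48113 × 174.94366 + 0.10421 × 175.91607 + 0.41466 × 176.92296
= 84.170643 + 18.332214 + 73.362875 = 175.865732 u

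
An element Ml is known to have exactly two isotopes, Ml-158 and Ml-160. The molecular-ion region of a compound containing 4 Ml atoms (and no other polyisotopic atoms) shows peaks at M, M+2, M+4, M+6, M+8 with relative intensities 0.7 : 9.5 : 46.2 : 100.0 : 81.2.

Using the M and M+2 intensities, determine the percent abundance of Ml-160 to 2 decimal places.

Let p = fractional abundance of Ml-158. I(M+2)/I(M) = [C(4,1)·p^3·(1−p)] / p^4 = 4·(1−p)/p = 9.5/0.7 = 13.5714
(1−p)/p = 13.5714/4 = 3.3929  ⇒  p = 1/(1 + 3.3929) = 0.2276
Ml-158: 22.76%, Ml-160: 77.24%.

77.24%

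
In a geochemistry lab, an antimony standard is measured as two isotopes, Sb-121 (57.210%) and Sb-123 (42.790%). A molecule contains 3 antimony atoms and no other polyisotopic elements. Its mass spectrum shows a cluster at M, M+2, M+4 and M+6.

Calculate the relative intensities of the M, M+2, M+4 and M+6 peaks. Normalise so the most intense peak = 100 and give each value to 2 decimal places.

44.57 : 100.00 : 74.79 : 18.65

Each Sb atom is independently Sb-121 (p = 0.57210) or Sb-123 (q = 0.42790); the cluster is the binomial expansion (p + q)^3.
P(M) = 0.57210^3 = 0.187247
P(M+2) = 3 × 0.57210^2 × 0.42790^1 = 0.420153
P(M+4) = 3 × 0.57210^1 × 0.42790^2 = 0.314252
P(M+6) = 0.42790^3 = 0.078348
The M+2 peak is largest (0.420153); scaling to 100 gives 44.57 : 100.00 : 74.79 : 18.65.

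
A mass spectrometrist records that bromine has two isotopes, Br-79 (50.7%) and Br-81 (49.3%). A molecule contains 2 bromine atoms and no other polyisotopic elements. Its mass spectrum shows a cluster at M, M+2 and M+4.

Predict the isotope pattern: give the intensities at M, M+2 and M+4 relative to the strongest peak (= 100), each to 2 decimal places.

Expanding (0.507 + 0.493)^2:
P(M) = 0.507^2 = 0.257049
P(M+2) = 2 × 0.507^1 × 0.493^1 = 0.499902
P(M+4) = 0.493^2 = 0.243049
The M+2 peak is largest (0.499902); scaling to 100 gives 51.42 : 100.00 : 48.62.

51.42 : 100.00 : 48.62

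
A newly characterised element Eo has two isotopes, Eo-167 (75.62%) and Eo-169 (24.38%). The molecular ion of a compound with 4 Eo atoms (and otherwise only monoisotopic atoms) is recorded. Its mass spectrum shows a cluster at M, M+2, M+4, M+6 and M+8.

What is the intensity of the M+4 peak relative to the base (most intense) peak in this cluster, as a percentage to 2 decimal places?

Term probabilities: M 0.3270, M+2 0.4217, M+4 0.2039, M+6 0.0438, M+8 0.0035. Base peak = M+2.
P(M+2) = C(4,1) × 0.7562^3 × 0.2438^1 = 4 × 0.43242423 × 0.2438 = 0.421700 (base)
P(M+4) = C(4,2) × 0.7562^2 × 0.2438^2 = 6 × 0.57183844 × 0.05943844 = 0.203935
Relative intensity = 0.203935 / 0.421700 × 100 = 48.36

48.36%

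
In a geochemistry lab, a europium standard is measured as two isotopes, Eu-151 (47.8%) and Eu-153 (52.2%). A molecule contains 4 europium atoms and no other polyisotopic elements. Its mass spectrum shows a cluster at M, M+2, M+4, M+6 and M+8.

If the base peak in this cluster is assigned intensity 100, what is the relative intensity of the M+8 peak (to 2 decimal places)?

(0.478 + 0.522)^4 gives M 0.0522, M+2 0.2280, M+4 0.3735, M+6 0.2720, M+8 0.0742; the largest is M+4.
P(M+4) = C(4,2) × 0.478^2 × 0.522^2 = 6 × 0.228484 × 0.272484 = 0.373549 (base)
P(M+8) = C(4,4) × 0.478^0 × 0.522^4 = 1 × 1.0000 × 0.07424753 = 0.074248
Relative intensity = 0.074248 / 0.373549 × 100 = 19.88

19.88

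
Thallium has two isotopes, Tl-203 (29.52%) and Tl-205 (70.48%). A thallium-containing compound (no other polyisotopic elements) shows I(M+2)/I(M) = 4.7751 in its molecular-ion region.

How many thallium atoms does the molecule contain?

The M+2/M ratio from n Tl atoms is n · q/p = n · 0.7048/0.2952.
n = 4.7751 × 0.2952/0.7048 = 2.00 ≈ 2

2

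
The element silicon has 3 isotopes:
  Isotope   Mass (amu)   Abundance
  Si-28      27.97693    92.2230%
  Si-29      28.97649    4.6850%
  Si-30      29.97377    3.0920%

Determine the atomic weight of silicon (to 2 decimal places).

Ar = Σ fᵢ·mᵢ = 0.922230 × 27.97693 + 0.046850 × 28.97649 + 0.030920 × 29.97377
= 25.801164 + 1.357549 + 0.926789 = 28.085502 amu

28.09 amu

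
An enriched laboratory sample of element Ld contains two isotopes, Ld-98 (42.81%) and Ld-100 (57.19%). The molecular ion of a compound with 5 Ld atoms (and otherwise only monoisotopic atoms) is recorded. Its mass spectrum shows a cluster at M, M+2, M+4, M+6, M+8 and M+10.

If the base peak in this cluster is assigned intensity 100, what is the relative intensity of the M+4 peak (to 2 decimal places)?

Term probabilities: M 0.0144, M+2 0.0960, M+4 0.2566, M+6 0.3428, M+8 0.2290, M+10 0.0612. Base peak = M+6.
P(M+6) = C(5,3) × 0.4281^2 × 0.5719^3 = 10 × 0.18326961 × 0.18705111 = 0.342808 (base)
P(M+4) = C(5,2) × 0.4281^3 × 0.5719^2 = 10 × 0.07845772 × 0.32706961 = 0.256611
Relative intensity = 0.256611 / 0.342808 × 100 = 74.86

74.86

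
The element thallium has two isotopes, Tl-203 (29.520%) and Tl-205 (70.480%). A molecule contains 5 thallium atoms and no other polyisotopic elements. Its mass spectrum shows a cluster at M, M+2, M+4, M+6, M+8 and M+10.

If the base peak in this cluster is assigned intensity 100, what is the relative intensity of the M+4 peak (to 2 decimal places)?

Binomial terms of (0.29520 + 0.70480)^5: M 0.0022, M+2 0.0268, M+4 0.1278, M+6 0.3051, M+8 0.3642, M+10 0.1739 → M+8 is the base peak.
P(M+8) = C(5,4) × 0.29520^1 × 0.70480^4 = 5 × 0.2952 × 0.24675365 = 0.364208 (base)
P(M+4) = C(5,2) × 0.29520^3 × 0.70480^2 = 10 × 0.02572463 × 0.49674304 = 0.127785
Relative intensity = 0.127785 / 0.364208 × 100 = 35.09

35.09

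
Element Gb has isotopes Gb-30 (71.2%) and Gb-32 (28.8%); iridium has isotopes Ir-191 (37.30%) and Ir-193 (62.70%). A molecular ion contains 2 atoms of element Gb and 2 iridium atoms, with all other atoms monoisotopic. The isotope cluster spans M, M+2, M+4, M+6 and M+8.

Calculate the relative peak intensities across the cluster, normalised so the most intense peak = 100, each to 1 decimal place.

Element Gb pattern (n=2): 0.506944 : 0.410112 : 0.082944
Iridium pattern (n=2): 0.139129 : 0.467742 : 0.393129
Convolve the two distributions (both contribute in 2-u steps):
  M: 0.506944×0.139129 = 0.070531
  M+2: 0.506944×0.467742 + 0.410112×0.139129 = 0.294177
  M+4: 0.506944×0.393129 + 0.410112×0.467742 + 0.082944×0.139129 = 0.402661
  M+6: 0.410112×0.393129 + 0.082944×0.467742 = 0.200023
  M+8: 0.082944×0.393129 = 0.032608
Scale to base peak (0.402661) = 100: 17.5 : 73.1 : 100.0 : 49.7 : 8.1

17.5 : 73.1 : 100.0 : 49.7 : 8.1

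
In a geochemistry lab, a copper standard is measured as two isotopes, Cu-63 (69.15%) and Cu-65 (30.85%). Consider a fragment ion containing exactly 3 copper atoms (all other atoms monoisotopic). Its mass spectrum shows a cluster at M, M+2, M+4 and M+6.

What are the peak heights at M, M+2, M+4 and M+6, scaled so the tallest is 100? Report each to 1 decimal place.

74.7 : 100.0 : 44.6 : 6.6

Each Cu atom is independently Cu-63 (p = 0.6915) or Cu-65 (q = 0.3085); the cluster is the binomial expansion (p + q)^3.
P(M) = 0.6915^3 = 0.330656
P(M+2) = 3 × 0.6915^2 × 0.3085^1 = 0.442548
P(M+4) = 3 × 0.6915^1 × 0.3085^2 = 0.197435
P(M+6) = 0.3085^3 = 0.029361
The M+2 peak is largest (0.442548); scaling to 100 gives 74.7 : 100.0 : 44.6 : 6.6.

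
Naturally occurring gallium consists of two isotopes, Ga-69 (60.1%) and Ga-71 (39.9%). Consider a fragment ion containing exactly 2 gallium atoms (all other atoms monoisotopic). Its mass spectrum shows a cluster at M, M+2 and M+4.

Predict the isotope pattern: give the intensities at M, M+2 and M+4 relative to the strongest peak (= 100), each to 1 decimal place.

Each Ga atom is independently Ga-69 (p = 0.601) or Ga-71 (q = 0.399); the cluster is the binomial expansion (p + q)^2.
P(M) = 0.601^2 = 0.361201
P(M+2) = 2 × 0.601^1 × 0.399^1 = 0.479598
P(M+4) = 0.399^2 = 0.159201
The M+2 peak is largest (0.479598); scaling to 100 gives 75.3 : 100.0 : 33.2.

75.3 : 100.0 : 33.2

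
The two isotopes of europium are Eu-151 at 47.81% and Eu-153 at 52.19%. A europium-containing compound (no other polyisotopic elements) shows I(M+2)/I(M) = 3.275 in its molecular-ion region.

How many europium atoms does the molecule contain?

With n Eu atoms, P(M+2)/P(M) = C(n,1)·p^(n−1)q / p^n = n·q/p = n · 0.5219/0.4781.
n = 3.275 × 0.4781/0.5219 = 3.00 ≈ 3

3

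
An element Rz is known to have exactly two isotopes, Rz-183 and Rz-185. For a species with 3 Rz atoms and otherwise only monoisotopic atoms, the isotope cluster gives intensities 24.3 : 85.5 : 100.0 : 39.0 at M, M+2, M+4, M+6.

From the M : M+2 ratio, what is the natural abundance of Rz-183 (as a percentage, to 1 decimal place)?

46.0%

If p is the fraction of Rz that is Rz-183, then I(M+2)/I(M) = [C(3,1)·p^2·(1−p)] / p^3 = 3·(1−p)/p = 85.5/24.3 = 3.5185
(1−p)/p = 3.5185/3 = 1.1728  ⇒  p = 1/(1 + 1.1728) = 0.4602
Rz-183: 46.0%, Rz-185: 54.0%.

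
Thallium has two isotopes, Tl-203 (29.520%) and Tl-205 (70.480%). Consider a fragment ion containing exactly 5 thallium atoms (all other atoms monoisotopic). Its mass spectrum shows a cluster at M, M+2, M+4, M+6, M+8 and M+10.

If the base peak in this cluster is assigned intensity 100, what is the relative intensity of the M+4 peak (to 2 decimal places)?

Binomial terms of (0.29520 + 0.70480)^5: M 0.0022, M+2 0.0268, M+4 0.1278, M+6 0.3051, M+8 0.3642, M+10 0.1739 → M+8 is the base peak.
P(M+8) = C(5,4) × 0.29520^1 × 0.70480^4 = 5 × 0.2952 × 0.24675365 = 0.364208 (base)
P(M+4) = C(5,2) × 0.29520^3 × 0.70480^2 = 10 × 0.02572463 × 0.49674304 = 0.127785
Relative intensity = 0.127785 / 0.364208 × 100 = 35.09

35.09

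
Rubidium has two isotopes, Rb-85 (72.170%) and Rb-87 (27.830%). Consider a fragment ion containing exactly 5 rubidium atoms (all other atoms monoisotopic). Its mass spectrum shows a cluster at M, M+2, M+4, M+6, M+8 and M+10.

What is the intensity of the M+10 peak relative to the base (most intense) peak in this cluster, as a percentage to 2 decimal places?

0.44%

Binomial terms of (0.72170 + 0.27830)^5: M 0.1958, M+2 0.3775, M+4 0.2911, M+6 0.1123, M+8 0.0216, M+10 0.0017 → M+2 is the base peak.
P(M+2) = C(5,1) × 0.72170^4 × 0.27830^1 = 5 × 0.27128565 × 0.2783 = 0.377494 (base)
P(M+10) = C(5,5) × 0.72170^0 × 0.27830^5 = 1 × 1.0000 × 0.00166942 = 0.001669
Relative intensity = 0.001669 / 0.377494 × 100 = 0.44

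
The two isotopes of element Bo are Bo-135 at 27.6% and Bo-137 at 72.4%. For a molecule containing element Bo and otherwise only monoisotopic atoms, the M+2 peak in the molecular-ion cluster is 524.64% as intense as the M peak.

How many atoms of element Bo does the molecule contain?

With n Bo atoms, P(M+2)/P(M) = C(n,1)·p^(n−1)q / p^n = n·q/p = n · 0.724/0.276.
n = 5.2464 × 0.276/0.724 = 2.00 ≈ 2

2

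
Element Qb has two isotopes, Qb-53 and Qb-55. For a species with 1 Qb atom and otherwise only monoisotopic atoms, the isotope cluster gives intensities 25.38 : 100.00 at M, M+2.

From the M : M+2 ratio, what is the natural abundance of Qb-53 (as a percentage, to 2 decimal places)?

If p is the fraction of Qb that is Qb-53, then I(M+2)/I(M) = [C(1,1)·p^0·(1−p)] / p^1 = 1·(1−p)/p = 100.00/25.38 = 3.9401
(1−p)/p = 3.9401/1 = 3.9401  ⇒  p = 1/(1 + 3.9401) = 0.2024
Qb-53: 20.24%, Qb-55: 79.76%.

20.24%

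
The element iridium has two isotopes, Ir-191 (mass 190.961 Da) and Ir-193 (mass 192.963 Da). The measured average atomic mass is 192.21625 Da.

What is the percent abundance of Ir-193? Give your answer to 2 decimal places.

With x = fraction of Ir-191 (so Ir-193 is 1 − x):
190.961·x + 192.963·(1 − x) = 192.21625
(190.961 − 192.963)·x = 192.21625 − 192.963
x = -0.74675 / -2.002 = 0.37300 → 37.30% Ir-191, 62.70% Ir-193.

62.70%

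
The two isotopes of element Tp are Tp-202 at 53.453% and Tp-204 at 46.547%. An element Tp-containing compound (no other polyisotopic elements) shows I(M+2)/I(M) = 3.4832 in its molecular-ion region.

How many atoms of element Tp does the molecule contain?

For n independent Tp atoms, I(M+2)/I(M) = n · (abundance Tp-204) / (abundance Tp-202) = n · 0.46547/0.53453.
n = 3.4832 × 0.53453/0.46547 = 4.00 ≈ 4

4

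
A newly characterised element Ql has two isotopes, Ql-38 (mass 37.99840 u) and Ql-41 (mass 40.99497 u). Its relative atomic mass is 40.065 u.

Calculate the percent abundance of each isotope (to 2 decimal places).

Writing the weighted mean with unknown fraction x of Ql-38:
37.99840·x + 40.99497·(1 − x) = 40.065
(37.99840 − 40.99497)·x = 40.065 − 40.99497
x = -0.92997 / -2.99657 = 0.31034 → 31.03% Ql-38, 68.97% Ql-41.

Ql-38: 31.03%, Ql-41: 68.97%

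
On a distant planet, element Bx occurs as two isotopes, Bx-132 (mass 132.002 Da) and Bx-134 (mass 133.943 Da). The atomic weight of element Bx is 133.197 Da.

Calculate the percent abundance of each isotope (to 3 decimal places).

Bx-132: 38.434%, Bx-134: 61.566%

Writing the weighted mean with unknown fraction x of Bx-132:
132.002·x + 133.943·(1 − x) = 133.197
(132.002 − 133.943)·x = 133.197 − 133.943
x = -0.746 / -1.941 = 0.38434 → 38.434% Bx-132, 61.566% Bx-134.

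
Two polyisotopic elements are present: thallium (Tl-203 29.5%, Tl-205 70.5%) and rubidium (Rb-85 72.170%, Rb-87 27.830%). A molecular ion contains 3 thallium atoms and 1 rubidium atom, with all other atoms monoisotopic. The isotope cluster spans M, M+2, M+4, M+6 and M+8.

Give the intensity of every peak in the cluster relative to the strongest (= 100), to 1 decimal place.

Thallium pattern (n=3): 0.02567237 : 0.18405787 : 0.43986713 : 0.35040263
Rubidium pattern (n=1): 0.7217 : 0.2783
Convolve the two distributions (both contribute in 2-u steps):
  M: 0.02567237×0.7217 = 0.018528
  M+2: 0.02567237×0.2783 + 0.18405787×0.7217 = 0.139979
  M+4: 0.18405787×0.2783 + 0.43986713×0.7217 = 0.368675
  M+6: 0.43986713×0.2783 + 0.35040263×0.7217 = 0.375301
  M+8: 0.35040263×0.2783 = 0.097517
Scale to base peak (0.375301) = 100: 4.9 : 37.3 : 98.2 : 100.0 : 26.0

4.9 : 37.3 : 98.2 : 100.0 : 26.0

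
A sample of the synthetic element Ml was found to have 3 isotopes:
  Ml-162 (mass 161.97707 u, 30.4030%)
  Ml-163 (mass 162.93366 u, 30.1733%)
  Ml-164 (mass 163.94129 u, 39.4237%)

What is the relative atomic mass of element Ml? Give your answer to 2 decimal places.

163.04 u

Average mass = Σ (abundance × isotope mass) = 0.304030 × 161.97707 + 0.301733 × 162.93366 + 0.394237 × 163.94129
= 49.245889 + 49.162462 + 64.631722 = 163.040073 u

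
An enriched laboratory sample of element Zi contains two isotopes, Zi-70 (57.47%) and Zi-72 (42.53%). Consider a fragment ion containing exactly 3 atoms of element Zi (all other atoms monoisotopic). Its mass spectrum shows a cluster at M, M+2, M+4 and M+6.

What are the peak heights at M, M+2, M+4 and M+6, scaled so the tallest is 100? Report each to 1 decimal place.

The 3 Zi atoms are independent, so intensities follow the terms of (0.5747 + 0.4253)^3.
P(M) = 0.5747^3 = 0.189812
P(M+2) = 3 × 0.5747^2 × 0.4253^1 = 0.421404
P(M+4) = 3 × 0.5747^1 × 0.4253^2 = 0.311855
P(M+6) = 0.4253^3 = 0.076928
The M+2 peak is largest (0.421404); scaling to 100 gives 45.0 : 100.0 : 74.0 : 18.3.

45.0 : 100.0 : 74.0 : 18.3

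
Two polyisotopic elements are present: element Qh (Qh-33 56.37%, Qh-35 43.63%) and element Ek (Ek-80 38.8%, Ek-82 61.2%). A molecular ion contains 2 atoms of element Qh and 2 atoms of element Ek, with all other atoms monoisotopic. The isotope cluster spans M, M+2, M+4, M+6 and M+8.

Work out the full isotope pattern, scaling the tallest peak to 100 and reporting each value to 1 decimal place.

12.5 : 59.0 : 100.0 : 72.0 : 18.7

Element Qh pattern (n=2): 0.31775769 : 0.49188462 : 0.19035769
Element Ek pattern (n=2): 0.150544 : 0.474912 : 0.374544
Convolve the two distributions (both contribute in 2-u steps):
  M: 0.31775769×0.150544 = 0.047837
  M+2: 0.31775769×0.474912 + 0.49188462×0.150544 = 0.224957
  M+4: 0.31775769×0.374544 + 0.49188462×0.474912 + 0.19035769×0.150544 = 0.381273
  M+6: 0.49188462×0.374544 + 0.19035769×0.474912 = 0.274636
  M+8: 0.19035769×0.374544 = 0.071297
Scale to base peak (0.381273) = 100: 12.5 : 59.0 : 100.0 : 72.0 : 18.7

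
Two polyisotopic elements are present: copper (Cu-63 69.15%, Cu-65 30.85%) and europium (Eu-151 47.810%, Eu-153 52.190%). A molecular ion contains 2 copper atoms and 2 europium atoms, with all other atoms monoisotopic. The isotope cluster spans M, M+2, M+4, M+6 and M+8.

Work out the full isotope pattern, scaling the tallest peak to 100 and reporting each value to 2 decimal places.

29.95 : 92.12 : 100.00 : 44.86 : 7.10

Copper pattern (n=2): 0.47817225 : 0.4266555 : 0.09517225
Europium pattern (n=2): 0.22857961 : 0.49904078 : 0.27237961
Convolve the two distributions (both contribute in 2-u steps):
  M: 0.47817225×0.22857961 = 0.109300
  M+2: 0.47817225×0.49904078 + 0.4266555×0.22857961 = 0.336152
  M+4: 0.47817225×0.27237961 + 0.4266555×0.49904078 + 0.09517225×0.22857961 = 0.364917
  M+6: 0.4266555×0.27237961 + 0.09517225×0.49904078 = 0.163707
  M+8: 0.09517225×0.27237961 = 0.025923
Scale to base peak (0.364917) = 100: 29.95 : 92.12 : 100.00 : 44.86 : 7.10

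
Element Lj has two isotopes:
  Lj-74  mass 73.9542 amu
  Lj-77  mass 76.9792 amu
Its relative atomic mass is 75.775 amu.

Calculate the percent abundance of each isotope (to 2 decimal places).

Writing the weighted mean with unknown fraction x of Lj-74:
73.9542·x + 76.9792·(1 − x) = 75.775
(73.9542 − 76.9792)·x = 75.775 − 76.9792
x = -1.2042 / -3.0250 = 0.39808 → 39.81% Lj-74, 60.19% Lj-77.

Lj-74: 39.81%, Lj-77: 60.19%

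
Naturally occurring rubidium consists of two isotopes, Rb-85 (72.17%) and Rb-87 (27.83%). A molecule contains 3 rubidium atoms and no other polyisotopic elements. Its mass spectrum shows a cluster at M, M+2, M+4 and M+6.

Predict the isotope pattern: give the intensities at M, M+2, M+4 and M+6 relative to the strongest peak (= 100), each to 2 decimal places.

The 3 Rb atoms are independent, so intensities follow the terms of (0.7217 + 0.2783)^3.
P(M) = 0.7217^3 = 0.375898
P(M+2) = 3 × 0.7217^2 × 0.2783^1 = 0.434858
P(M+4) = 3 × 0.7217^1 × 0.2783^2 = 0.167689
P(M+6) = 0.2783^3 = 0.021555
The M+2 peak is largest (0.434858); scaling to 100 gives 86.44 : 100.00 : 38.56 : 4.96.

86.44 : 100.00 : 38.56 : 4.96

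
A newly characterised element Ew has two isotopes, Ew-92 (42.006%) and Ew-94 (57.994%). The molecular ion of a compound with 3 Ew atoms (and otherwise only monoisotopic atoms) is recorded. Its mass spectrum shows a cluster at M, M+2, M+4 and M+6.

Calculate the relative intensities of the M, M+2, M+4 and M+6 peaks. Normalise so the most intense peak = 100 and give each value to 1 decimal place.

17.5 : 72.4 : 100.0 : 46.0

The 3 Ew atoms are independent, so intensities follow the terms of (0.42006 + 0.57994)^3.
P(M) = 0.42006^3 = 0.074120
P(M+2) = 3 × 0.42006^2 × 0.57994^1 = 0.306992
P(M+4) = 3 × 0.42006^1 × 0.57994^2 = 0.423837
P(M+6) = 0.57994^3 = 0.195051
The M+4 peak is largest (0.423837); scaling to 100 gives 17.5 : 72.4 : 100.0 : 46.0.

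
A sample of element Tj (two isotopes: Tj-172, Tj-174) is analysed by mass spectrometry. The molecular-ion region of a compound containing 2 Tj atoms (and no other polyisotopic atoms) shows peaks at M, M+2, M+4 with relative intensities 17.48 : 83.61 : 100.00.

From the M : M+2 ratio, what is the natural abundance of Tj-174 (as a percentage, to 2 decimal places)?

Let p = fractional abundance of Tj-172. I(M+2)/I(M) = [C(2,1)·p^1·(1−p)] / p^2 = 2·(1−p)/p = 83.61/17.48 = 4.7832
(1−p)/p = 4.7832/2 = 2.3916  ⇒  p = 1/(1 + 2.3916) = 0.2948
Tj-172: 29.48%, Tj-174: 70.52%.

70.52%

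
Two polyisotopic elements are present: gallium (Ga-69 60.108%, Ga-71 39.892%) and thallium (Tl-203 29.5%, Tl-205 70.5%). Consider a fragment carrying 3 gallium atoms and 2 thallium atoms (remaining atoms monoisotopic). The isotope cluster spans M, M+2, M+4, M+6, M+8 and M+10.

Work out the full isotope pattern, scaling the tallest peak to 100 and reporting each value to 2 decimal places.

Gallium pattern (n=3): 0.2171685 : 0.432386 : 0.2869625 : 0.063483
Thallium pattern (n=2): 0.087025 : 0.41595 : 0.497025
Convolve the two distributions (both contribute in 2-u steps):
  M: 0.2171685×0.087025 = 0.018899
  M+2: 0.2171685×0.41595 + 0.432386×0.087025 = 0.127960
  M+4: 0.2171685×0.497025 + 0.432386×0.41595 + 0.2869625×0.087025 = 0.312762
  M+6: 0.432386×0.497025 + 0.2869625×0.41595 + 0.063483×0.087025 = 0.339793
  M+8: 0.2869625×0.497025 + 0.063483×0.41595 = 0.169033
  M+10: 0.063483×0.497025 = 0.031553
Scale to base peak (0.339793) = 100: 5.56 : 37.66 : 92.04 : 100.00 : 49.75 : 9.29

5.56 : 37.66 : 92.04 : 100.00 : 49.75 : 9.29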